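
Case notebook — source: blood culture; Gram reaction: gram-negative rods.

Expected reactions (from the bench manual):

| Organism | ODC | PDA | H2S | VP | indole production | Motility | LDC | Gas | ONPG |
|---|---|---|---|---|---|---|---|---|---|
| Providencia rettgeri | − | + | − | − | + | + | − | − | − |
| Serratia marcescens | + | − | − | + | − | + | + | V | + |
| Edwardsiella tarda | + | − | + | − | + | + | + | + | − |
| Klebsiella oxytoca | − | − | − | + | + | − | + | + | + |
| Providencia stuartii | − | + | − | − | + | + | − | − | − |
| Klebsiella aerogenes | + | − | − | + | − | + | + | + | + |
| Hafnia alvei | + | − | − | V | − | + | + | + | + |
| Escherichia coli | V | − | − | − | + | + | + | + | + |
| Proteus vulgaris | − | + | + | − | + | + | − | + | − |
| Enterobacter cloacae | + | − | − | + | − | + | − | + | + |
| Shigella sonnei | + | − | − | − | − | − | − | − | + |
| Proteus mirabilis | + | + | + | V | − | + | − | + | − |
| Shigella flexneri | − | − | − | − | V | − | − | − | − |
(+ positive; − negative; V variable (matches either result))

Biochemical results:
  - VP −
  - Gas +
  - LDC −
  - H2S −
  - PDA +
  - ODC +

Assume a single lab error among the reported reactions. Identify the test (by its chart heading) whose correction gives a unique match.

H2S

As reported, no row in the chart matches all 6 reactions.
Reversing Gas → still no organism matches.
Reversing H2S (to +) → unique match: Proteus mirabilis.
Reversing VP → still no organism matches.
Reversing PDA → still no organism matches.
Reversing ODC → still no organism matches.
Reversing LDC → still no organism matches.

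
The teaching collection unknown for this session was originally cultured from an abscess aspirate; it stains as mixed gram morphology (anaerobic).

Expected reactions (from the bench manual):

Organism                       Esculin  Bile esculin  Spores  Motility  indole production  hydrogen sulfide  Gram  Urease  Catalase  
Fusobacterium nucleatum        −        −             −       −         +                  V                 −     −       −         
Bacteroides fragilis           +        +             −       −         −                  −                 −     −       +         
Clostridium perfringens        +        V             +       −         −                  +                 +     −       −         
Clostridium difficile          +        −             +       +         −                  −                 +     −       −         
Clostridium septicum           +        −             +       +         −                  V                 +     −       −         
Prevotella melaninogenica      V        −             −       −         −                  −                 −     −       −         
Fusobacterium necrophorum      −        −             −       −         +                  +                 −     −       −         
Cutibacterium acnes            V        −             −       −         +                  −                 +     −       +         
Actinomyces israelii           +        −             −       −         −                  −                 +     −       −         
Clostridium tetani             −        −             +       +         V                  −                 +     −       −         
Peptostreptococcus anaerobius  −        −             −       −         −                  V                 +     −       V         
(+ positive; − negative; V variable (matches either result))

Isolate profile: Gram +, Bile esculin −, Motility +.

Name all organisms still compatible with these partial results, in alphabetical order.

Motility +: excludes 8 organisms — 3 left.
Gram +: all 3 remaining candidates are consistent.
Bile esculin −: all 3 remaining candidates are consistent.

Clostridium difficile, Clostridium septicum, Clostridium tetani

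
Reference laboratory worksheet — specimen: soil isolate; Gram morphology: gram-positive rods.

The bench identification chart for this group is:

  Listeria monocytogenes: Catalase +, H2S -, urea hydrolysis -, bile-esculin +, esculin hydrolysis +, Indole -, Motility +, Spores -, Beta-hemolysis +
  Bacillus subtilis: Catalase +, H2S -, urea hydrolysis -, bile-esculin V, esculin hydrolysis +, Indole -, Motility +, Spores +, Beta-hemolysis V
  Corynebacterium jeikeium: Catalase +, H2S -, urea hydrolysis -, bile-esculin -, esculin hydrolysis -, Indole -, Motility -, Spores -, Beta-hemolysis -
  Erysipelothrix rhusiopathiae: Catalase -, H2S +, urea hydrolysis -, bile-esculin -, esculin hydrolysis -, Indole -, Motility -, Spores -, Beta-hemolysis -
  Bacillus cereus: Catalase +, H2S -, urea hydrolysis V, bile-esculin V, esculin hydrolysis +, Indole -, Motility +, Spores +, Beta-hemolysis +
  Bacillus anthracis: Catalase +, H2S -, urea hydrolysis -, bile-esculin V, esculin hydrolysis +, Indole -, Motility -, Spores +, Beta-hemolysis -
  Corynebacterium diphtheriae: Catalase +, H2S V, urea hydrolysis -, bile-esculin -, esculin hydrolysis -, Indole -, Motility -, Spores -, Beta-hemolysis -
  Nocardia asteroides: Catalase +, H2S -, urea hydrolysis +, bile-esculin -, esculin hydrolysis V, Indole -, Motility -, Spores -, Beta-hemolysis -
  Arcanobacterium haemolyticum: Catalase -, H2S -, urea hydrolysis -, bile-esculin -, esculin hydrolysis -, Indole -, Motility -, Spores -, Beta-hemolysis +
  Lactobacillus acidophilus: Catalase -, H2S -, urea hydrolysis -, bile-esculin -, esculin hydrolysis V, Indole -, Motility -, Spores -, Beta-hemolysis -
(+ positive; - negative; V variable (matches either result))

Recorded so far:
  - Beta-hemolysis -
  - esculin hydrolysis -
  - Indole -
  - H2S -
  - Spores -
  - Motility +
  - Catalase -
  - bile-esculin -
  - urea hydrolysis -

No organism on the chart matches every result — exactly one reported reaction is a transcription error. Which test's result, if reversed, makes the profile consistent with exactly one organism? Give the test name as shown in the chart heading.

Motility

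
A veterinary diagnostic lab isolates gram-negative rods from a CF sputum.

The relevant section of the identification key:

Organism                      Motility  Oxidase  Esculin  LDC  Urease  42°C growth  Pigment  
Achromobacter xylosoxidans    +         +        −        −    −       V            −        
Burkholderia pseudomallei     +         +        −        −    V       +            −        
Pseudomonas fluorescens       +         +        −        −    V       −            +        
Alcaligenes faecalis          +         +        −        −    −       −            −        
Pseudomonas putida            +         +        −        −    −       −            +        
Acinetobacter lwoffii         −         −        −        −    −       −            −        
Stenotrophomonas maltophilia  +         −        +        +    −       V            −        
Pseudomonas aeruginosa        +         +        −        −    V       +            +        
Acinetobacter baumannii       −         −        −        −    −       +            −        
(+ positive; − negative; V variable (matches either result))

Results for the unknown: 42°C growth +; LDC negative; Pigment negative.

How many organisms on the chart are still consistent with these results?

42°C growth +: excludes Pseudomonas fluorescens, Alcaligenes faecalis, Pseudomonas putida, Acinetobacter lwoffii — 5 left.
Pigment −: excludes Pseudomonas aeruginosa — 4 left.
LDC −: excludes Stenotrophomonas maltophilia — 3 left.
Still consistent: Achromobacter xylosoxidans, Acinetobacter baumannii, Burkholderia pseudomallei.

3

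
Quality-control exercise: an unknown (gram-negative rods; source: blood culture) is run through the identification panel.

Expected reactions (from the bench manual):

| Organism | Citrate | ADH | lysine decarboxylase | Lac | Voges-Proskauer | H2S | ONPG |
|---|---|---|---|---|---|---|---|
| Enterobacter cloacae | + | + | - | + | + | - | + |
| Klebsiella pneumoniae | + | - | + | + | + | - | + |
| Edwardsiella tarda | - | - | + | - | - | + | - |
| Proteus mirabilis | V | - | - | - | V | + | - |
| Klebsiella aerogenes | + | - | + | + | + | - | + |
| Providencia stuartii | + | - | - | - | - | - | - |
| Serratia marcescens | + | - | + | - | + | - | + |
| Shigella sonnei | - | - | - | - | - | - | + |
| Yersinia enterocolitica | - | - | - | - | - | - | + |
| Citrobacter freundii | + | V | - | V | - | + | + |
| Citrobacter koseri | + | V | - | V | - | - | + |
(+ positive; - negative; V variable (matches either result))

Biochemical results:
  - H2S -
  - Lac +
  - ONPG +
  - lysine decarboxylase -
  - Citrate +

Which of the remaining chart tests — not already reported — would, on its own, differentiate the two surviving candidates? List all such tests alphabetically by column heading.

Voges-Proskauer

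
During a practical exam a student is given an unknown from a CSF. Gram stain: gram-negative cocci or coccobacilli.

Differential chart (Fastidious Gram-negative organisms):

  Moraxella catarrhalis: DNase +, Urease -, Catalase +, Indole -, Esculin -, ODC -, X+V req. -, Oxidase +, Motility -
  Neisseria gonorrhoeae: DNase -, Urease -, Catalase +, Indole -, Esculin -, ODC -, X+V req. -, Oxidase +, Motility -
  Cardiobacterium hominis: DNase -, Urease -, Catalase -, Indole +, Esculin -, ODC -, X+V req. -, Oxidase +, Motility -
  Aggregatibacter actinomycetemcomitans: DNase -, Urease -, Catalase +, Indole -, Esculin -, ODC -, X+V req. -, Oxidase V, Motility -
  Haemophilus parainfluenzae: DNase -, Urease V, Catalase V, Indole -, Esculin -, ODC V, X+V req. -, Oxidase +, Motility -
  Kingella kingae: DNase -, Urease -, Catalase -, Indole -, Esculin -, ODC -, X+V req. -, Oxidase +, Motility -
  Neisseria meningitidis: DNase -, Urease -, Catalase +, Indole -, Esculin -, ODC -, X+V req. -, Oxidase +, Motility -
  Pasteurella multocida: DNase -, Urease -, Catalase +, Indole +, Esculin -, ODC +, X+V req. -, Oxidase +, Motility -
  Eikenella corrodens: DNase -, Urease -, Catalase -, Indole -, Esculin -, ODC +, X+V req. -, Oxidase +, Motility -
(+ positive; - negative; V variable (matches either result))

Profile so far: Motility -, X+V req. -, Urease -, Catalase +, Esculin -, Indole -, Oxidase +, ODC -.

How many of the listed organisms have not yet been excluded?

5

Motility -: all 9 remaining candidates are consistent.
Oxidase +: all 9 remaining candidates are consistent.
Indole -: excludes Cardiobacterium hominis, Pasteurella multocida — 7 left.
Esculin -: all 7 remaining candidates are consistent.
Urease -: all 7 remaining candidates are consistent.
X+V req. -: all 7 remaining candidates are consistent.
Catalase +: excludes Kingella kingae, Eikenella corrodens — 5 left.
ODC -: all 5 remaining candidates are consistent.
Still consistent: Aggregatibacter actinomycetemcomitans, Haemophilus parainfluenzae, Moraxella catarrhalis, Neisseria gonorrhoeae, Neisseria meningitidis.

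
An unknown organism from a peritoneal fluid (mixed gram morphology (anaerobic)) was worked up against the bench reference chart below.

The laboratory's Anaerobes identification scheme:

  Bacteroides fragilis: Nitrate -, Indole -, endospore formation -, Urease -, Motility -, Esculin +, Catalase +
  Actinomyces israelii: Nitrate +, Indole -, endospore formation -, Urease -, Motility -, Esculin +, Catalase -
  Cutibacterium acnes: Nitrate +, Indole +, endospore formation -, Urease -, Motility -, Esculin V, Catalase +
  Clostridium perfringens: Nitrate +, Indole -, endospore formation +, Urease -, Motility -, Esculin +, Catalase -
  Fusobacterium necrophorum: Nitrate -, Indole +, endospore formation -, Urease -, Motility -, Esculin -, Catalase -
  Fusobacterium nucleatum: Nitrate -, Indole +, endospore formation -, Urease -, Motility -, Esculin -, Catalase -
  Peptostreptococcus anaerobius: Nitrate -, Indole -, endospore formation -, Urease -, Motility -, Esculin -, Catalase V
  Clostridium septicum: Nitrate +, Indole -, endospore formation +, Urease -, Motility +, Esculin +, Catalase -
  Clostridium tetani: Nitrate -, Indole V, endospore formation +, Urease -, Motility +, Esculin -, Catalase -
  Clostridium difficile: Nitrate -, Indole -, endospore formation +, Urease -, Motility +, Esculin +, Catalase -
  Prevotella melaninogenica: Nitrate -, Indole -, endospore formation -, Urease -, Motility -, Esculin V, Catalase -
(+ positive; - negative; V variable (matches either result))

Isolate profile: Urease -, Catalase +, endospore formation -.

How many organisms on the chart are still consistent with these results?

3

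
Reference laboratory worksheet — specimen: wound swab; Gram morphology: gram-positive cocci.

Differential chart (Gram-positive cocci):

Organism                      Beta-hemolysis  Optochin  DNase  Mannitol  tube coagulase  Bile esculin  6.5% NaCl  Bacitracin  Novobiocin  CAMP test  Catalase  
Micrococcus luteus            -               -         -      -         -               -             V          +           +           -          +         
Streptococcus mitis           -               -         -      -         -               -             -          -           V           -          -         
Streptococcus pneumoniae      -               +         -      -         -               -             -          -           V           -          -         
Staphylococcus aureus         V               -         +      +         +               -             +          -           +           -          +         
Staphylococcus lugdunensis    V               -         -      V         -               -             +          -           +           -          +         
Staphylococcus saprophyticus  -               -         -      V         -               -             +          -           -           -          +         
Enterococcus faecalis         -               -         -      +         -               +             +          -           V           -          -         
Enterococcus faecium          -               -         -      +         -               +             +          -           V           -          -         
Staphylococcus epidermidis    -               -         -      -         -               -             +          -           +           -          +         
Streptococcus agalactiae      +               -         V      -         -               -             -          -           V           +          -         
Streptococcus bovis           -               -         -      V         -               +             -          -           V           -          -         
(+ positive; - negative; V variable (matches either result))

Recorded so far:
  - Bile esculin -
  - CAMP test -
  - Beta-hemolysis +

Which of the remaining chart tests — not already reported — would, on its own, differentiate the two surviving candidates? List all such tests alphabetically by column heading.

DNase, tube coagulase

Beta-hemolysis +: excludes 8 organisms — 3 left.
CAMP test -: excludes Streptococcus agalactiae — 2 left.
Bile esculin -: all 2 remaining candidates are consistent.
Two candidates remain: Staphylococcus aureus and Staphylococcus lugdunensis.
  Optochin: - vs - — same for both, does not separate.
  DNase: Staphylococcus aureus +, Staphylococcus lugdunensis - — discriminates.
  Mannitol: + vs V — variable for at least one, does not separate.
  tube coagulase: Staphylococcus aureus +, Staphylococcus lugdunensis - — discriminates.
  6.5% NaCl: + vs + — same for both, does not separate.
  Bacitracin: - vs - — same for both, does not separate.
  Novobiocin: + vs + — same for both, does not separate.
  Catalase: + vs + — same for both, does not separate.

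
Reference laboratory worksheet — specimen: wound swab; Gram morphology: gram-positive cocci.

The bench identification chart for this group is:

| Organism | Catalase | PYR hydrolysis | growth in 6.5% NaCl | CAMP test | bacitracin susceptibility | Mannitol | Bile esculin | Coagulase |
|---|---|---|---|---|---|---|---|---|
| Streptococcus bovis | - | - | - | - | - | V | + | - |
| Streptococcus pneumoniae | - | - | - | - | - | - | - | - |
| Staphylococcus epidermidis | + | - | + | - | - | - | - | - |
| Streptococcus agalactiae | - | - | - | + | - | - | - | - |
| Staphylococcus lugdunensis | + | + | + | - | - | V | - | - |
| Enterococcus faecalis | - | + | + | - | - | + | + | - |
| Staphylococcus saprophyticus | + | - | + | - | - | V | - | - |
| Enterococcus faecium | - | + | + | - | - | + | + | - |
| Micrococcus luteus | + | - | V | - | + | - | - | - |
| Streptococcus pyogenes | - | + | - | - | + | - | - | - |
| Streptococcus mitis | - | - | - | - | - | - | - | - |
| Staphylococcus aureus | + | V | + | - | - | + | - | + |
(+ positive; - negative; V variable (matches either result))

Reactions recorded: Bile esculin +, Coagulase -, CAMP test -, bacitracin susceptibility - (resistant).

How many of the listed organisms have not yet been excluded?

CAMP test -: excludes Streptococcus agalactiae — 11 left.
Coagulase -: excludes Staphylococcus aureus — 10 left.
bacitracin susceptibility -: excludes Micrococcus luteus, Streptococcus pyogenes — 8 left.
Bile esculin +: excludes 5 organisms — 3 left.
Still consistent: Enterococcus faecalis, Enterococcus faecium, Streptococcus bovis.

3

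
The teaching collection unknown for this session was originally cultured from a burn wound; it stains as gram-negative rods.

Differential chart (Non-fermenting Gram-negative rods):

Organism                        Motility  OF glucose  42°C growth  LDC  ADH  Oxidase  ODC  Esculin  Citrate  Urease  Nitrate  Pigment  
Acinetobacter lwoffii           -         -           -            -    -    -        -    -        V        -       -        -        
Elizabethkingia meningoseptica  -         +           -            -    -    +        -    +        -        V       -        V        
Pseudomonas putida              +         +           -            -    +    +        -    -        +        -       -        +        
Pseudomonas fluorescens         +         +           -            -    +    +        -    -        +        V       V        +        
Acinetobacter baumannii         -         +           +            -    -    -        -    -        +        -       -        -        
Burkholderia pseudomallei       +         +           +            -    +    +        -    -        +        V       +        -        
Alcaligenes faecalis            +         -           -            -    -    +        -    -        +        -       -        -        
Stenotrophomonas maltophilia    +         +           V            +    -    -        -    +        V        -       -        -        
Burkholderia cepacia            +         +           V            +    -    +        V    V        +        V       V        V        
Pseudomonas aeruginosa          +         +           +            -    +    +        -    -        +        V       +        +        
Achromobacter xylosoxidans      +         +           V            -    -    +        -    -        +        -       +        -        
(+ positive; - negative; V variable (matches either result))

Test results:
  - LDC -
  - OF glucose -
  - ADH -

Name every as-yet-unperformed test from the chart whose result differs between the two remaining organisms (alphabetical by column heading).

Motility, Oxidase

ADH -: excludes Pseudomonas putida, Pseudomonas fluorescens, Burkholderia pseudomallei, Pseudomonas aeruginosa — 7 left.
LDC -: excludes Stenotrophomonas maltophilia, Burkholderia cepacia — 5 left.
OF glucose -: excludes Elizabethkingia meningoseptica, Acinetobacter baumannii, Achromobacter xylosoxidans — 2 left.
Two candidates remain: Acinetobacter lwoffii and Alcaligenes faecalis.
  Motility: Acinetobacter lwoffii -, Alcaligenes faecalis + — discriminates.
  42°C growth: - vs - — same for both, does not separate.
  Oxidase: Acinetobacter lwoffii -, Alcaligenes faecalis + — discriminates.
  ODC: - vs - — same for both, does not separate.
  Esculin: - vs - — same for both, does not separate.
  Citrate: V vs + — variable for at least one, does not separate.
  Urease: - vs - — same for both, does not separate.
  Nitrate: - vs - — same for both, does not separate.
  Pigment: - vs - — same for both, does not separate.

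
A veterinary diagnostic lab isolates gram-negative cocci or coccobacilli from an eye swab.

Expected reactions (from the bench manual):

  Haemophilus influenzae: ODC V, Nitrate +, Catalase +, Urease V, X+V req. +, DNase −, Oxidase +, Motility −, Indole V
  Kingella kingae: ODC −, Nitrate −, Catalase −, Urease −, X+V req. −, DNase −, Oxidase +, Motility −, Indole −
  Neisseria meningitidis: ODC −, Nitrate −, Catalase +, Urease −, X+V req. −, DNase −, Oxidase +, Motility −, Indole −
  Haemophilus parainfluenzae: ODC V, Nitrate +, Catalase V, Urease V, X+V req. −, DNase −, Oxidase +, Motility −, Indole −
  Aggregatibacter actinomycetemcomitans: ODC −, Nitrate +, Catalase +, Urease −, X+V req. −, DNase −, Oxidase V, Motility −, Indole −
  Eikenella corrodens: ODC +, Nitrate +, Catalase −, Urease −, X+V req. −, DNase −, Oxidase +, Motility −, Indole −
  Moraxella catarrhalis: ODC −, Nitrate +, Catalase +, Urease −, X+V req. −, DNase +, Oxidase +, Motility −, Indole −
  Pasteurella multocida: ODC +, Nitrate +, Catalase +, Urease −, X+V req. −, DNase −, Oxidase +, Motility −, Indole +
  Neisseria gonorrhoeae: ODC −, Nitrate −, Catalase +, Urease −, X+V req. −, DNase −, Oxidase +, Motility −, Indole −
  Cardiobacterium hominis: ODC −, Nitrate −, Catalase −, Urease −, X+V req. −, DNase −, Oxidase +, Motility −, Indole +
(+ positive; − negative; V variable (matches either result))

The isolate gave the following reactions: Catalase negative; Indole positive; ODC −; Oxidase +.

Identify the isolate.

Cardiobacterium hominis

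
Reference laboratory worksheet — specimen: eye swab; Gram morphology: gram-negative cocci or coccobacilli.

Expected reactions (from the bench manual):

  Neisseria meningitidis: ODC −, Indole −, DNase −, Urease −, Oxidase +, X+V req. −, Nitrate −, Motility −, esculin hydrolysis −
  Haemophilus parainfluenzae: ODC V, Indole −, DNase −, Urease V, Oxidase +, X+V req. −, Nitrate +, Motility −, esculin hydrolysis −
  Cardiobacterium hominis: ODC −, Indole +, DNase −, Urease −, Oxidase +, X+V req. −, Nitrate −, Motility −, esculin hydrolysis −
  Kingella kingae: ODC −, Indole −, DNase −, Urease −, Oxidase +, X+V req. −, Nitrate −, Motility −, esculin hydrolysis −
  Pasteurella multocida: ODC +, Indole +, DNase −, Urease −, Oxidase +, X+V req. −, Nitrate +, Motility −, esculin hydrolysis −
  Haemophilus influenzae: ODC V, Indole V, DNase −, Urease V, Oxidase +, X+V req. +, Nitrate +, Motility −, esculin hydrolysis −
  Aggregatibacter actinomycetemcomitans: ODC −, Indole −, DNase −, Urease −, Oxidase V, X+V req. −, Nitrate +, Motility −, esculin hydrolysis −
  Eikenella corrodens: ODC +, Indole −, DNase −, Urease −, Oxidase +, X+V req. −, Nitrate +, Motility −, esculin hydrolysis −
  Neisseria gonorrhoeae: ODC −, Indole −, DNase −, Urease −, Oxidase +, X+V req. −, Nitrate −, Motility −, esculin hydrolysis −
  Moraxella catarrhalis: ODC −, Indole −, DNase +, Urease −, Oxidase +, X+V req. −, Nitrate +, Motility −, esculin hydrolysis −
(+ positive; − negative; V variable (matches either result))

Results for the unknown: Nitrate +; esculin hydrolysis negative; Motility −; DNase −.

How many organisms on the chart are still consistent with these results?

5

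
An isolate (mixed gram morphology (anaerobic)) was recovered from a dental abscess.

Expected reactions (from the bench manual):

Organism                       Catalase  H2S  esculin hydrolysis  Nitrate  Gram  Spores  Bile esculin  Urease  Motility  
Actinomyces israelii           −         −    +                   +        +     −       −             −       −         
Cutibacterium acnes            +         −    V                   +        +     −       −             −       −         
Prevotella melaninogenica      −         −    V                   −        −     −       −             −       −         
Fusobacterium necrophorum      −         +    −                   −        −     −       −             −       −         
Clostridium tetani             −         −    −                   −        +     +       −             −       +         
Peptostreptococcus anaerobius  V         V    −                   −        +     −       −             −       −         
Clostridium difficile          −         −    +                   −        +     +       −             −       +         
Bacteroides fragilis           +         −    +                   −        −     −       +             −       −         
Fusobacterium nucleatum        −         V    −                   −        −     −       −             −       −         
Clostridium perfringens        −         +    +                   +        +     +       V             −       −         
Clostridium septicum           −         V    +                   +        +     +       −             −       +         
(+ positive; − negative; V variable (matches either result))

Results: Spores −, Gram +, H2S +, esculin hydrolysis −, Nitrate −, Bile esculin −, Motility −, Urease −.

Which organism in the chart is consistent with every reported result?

Nitrate −: excludes Actinomyces israelii, Cutibacterium acnes, Clostridium perfringens, Clostridium septicum — 7 left.
Spores −: excludes Clostridium tetani, Clostridium difficile — 5 left.
Bile esculin −: excludes Bacteroides fragilis — 4 left.
esculin hydrolysis −: all 4 remaining candidates are consistent.
Urease −: all 4 remaining candidates are consistent.
Gram +: excludes Prevotella melaninogenica, Fusobacterium necrophorum, Fusobacterium nucleatum — 1 left.
H2S +: the one remaining candidate is consistent.
Motility −: the one remaining candidate is consistent.

Peptostreptococcus anaerobius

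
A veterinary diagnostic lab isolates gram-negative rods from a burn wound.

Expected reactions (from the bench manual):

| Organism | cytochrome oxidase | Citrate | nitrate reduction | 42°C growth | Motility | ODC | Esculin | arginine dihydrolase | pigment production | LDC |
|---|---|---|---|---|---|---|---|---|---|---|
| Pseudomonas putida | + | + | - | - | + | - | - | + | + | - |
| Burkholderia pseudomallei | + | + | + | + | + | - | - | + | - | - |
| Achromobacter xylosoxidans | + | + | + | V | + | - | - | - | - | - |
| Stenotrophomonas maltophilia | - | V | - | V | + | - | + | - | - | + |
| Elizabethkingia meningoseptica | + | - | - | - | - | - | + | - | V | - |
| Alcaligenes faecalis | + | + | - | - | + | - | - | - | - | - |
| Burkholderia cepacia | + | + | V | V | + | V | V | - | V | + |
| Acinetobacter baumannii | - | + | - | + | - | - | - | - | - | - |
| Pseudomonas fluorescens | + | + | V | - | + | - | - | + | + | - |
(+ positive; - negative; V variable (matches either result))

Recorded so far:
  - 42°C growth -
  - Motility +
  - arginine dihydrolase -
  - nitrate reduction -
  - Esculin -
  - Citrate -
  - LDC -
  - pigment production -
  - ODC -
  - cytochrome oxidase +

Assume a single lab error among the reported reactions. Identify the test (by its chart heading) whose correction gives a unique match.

Citrate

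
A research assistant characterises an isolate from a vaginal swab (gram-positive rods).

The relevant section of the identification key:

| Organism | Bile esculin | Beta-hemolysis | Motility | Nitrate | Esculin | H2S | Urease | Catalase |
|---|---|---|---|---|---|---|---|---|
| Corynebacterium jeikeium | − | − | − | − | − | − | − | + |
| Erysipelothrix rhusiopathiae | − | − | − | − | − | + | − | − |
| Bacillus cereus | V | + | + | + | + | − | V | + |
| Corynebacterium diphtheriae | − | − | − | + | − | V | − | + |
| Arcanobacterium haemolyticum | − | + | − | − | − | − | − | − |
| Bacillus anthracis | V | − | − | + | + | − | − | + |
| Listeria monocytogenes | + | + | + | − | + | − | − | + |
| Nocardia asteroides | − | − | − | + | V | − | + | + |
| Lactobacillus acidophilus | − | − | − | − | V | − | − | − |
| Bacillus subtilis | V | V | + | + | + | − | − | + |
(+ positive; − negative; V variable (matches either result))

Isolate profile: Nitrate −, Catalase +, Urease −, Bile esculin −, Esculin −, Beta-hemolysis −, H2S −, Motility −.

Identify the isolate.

Corynebacterium jeikeium

Motility −: excludes Bacillus cereus, Listeria monocytogenes, Bacillus subtilis — 7 left.
Beta-hemolysis −: excludes Arcanobacterium haemolyticum — 6 left.
Catalase +: excludes Erysipelothrix rhusiopathiae, Lactobacillus acidophilus — 4 left.
Nitrate −: excludes Corynebacterium diphtheriae, Bacillus anthracis, Nocardia asteroides — 1 left.
Urease −: the one remaining candidate is consistent.
Esculin −: the one remaining candidate is consistent.
H2S −: the one remaining candidate is consistent.
Bile esculin −: the one remaining candidate is consistent.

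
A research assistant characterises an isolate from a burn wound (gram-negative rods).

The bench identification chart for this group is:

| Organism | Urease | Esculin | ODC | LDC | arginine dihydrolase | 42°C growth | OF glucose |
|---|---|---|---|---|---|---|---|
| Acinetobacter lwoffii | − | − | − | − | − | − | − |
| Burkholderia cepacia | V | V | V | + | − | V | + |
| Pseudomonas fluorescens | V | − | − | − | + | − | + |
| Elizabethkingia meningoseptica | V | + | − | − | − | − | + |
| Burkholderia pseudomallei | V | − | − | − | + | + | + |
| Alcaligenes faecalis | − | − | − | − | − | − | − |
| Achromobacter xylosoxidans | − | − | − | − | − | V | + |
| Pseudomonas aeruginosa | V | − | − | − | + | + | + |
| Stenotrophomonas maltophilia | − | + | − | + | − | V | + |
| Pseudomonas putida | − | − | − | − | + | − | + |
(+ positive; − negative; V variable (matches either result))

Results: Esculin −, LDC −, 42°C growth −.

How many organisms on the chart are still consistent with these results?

42°C growth −: excludes Burkholderia pseudomallei, Pseudomonas aeruginosa — 8 left.
Esculin −: excludes Elizabethkingia meningoseptica, Stenotrophomonas maltophilia — 6 left.
LDC −: excludes Burkholderia cepacia — 5 left.
Still consistent: Achromobacter xylosoxidans, Acinetobacter lwoffii, Alcaligenes faecalis, Pseudomonas fluorescens, Pseudomonas putida.

5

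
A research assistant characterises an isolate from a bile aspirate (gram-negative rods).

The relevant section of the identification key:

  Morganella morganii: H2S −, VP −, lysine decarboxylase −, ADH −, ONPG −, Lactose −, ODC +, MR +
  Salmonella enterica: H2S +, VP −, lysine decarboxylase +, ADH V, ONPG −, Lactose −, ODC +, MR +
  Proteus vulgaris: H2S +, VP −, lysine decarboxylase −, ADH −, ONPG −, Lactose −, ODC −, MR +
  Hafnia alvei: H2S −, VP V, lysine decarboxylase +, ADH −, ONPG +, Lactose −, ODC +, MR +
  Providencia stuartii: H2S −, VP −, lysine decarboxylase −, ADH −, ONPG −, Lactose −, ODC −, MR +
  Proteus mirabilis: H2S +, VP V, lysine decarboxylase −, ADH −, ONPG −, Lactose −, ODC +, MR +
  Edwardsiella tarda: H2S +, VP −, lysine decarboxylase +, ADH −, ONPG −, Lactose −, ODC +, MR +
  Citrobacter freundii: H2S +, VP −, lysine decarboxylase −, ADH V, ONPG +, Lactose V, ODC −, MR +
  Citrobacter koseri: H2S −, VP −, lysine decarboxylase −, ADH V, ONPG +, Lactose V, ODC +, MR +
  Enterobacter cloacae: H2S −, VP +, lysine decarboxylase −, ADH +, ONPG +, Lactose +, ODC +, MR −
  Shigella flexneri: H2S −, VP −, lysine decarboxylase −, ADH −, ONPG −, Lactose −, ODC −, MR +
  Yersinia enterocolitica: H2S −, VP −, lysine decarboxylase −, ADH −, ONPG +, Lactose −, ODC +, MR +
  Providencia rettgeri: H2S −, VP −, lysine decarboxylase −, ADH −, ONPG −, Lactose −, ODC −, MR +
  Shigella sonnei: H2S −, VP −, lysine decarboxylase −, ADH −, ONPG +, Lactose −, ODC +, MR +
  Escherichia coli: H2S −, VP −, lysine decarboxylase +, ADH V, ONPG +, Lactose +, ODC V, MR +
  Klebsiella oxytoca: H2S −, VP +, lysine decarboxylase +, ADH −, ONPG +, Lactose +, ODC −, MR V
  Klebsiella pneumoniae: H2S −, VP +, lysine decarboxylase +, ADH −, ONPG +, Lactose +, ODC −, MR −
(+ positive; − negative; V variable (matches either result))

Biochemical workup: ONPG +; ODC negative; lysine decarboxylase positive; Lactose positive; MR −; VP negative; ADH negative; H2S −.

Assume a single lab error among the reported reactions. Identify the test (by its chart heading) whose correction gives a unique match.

As reported, no row in the chart matches all 8 reactions.
Reversing ONPG → still no organism matches.
Reversing ODC → still no organism matches.
Reversing H2S → still no organism matches.
Reversing lysine decarboxylase → still no organism matches.
Reversing VP → 2 organisms match (not unique).
Reversing ADH → still no organism matches.
Reversing Lactose → still no organism matches.
Reversing MR (to +) → unique match: Escherichia coli.

MR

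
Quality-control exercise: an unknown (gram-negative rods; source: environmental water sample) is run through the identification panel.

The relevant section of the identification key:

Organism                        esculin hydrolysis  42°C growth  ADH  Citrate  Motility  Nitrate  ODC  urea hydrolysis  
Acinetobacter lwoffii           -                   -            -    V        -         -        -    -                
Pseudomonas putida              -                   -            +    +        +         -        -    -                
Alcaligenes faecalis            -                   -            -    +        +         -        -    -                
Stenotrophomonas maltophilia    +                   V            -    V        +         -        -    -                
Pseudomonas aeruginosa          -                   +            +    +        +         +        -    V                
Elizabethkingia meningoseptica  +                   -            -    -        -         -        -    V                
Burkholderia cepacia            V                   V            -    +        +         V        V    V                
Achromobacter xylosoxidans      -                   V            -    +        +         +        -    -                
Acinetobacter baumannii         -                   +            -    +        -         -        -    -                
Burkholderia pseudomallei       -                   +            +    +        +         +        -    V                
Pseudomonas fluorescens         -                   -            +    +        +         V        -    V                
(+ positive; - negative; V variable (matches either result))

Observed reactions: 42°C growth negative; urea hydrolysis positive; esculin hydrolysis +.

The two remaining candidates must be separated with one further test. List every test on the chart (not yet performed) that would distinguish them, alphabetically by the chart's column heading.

esculin hydrolysis +: excludes 8 organisms — 3 left.
urea hydrolysis +: excludes Stenotrophomonas maltophilia — 2 left.
42°C growth -: all 2 remaining candidates are consistent.
Two candidates remain: Burkholderia cepacia and Elizabethkingia meningoseptica.
  ADH: - vs - — same for both, does not separate.
  Citrate: Burkholderia cepacia +, Elizabethkingia meningoseptica - — discriminates.
  Motility: Burkholderia cepacia +, Elizabethkingia meningoseptica - — discriminates.
  Nitrate: V vs - — variable for at least one, does not separate.
  ODC: V vs - — variable for at least one, does not separate.

Citrate, Motility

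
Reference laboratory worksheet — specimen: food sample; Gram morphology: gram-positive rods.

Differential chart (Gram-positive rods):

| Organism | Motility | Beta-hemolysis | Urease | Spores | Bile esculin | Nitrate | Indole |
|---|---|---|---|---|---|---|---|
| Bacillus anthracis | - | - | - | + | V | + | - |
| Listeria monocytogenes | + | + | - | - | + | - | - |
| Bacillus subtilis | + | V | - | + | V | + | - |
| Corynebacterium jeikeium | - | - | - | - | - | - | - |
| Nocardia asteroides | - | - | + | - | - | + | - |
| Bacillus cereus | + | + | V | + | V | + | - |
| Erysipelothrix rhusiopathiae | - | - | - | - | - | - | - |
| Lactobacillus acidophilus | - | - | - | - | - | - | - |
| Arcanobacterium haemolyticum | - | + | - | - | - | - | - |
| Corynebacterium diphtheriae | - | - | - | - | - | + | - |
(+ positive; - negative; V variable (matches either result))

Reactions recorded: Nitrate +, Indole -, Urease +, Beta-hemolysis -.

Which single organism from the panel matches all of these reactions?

Nocardia asteroides

Beta-hemolysis -: excludes Listeria monocytogenes, Bacillus cereus, Arcanobacterium haemolyticum — 7 left.
Nitrate +: excludes Corynebacterium jeikeium, Erysipelothrix rhusiopathiae, Lactobacillus acidophilus — 4 left.
Indole -: all 4 remaining candidates are consistent.
Urease +: excludes Bacillus anthracis, Bacillus subtilis, Corynebacterium diphtheriae — 1 left.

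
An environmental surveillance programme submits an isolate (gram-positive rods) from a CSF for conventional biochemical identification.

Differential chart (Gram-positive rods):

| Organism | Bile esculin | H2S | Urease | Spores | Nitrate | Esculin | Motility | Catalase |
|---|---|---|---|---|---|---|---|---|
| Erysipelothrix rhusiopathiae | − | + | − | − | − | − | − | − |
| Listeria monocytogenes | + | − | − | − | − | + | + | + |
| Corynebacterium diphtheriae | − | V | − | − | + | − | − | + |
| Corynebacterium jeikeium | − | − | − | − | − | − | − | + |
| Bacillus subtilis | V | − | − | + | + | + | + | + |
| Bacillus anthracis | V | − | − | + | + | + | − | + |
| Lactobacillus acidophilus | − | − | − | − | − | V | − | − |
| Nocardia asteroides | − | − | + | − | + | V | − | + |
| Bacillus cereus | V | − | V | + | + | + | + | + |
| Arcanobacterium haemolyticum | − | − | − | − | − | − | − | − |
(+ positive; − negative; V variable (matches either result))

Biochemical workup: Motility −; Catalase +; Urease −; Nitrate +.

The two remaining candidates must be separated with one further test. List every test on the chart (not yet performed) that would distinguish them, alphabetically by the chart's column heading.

Catalase +: excludes Erysipelothrix rhusiopathiae, Lactobacillus acidophilus, Arcanobacterium haemolyticum — 7 left.
Motility −: excludes Listeria monocytogenes, Bacillus subtilis, Bacillus cereus — 4 left.
Urease −: excludes Nocardia asteroides — 3 left.
Nitrate +: excludes Corynebacterium jeikeium — 2 left.
Two candidates remain: Bacillus anthracis and Corynebacterium diphtheriae.
  Bile esculin: V vs − — variable for at least one, does not separate.
  H2S: − vs V — variable for at least one, does not separate.
  Spores: Bacillus anthracis +, Corynebacterium diphtheriae − — discriminates.
  Esculin: Bacillus anthracis +, Corynebacterium diphtheriae − — discriminates.

Esculin, Spores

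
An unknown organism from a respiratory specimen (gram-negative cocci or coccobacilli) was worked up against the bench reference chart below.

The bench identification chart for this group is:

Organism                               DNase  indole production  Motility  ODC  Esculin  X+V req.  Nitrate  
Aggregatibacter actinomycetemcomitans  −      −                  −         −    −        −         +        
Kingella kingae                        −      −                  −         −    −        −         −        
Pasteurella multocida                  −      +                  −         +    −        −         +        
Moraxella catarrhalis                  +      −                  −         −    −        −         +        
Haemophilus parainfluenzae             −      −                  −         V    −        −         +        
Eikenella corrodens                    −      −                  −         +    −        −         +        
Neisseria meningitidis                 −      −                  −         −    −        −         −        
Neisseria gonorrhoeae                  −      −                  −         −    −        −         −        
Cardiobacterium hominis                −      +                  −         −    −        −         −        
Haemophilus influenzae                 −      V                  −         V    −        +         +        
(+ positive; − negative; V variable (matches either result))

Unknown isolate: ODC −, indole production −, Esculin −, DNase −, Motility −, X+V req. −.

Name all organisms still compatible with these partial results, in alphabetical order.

Aggregatibacter actinomycetemcomitans, Haemophilus parainfluenzae, Kingella kingae, Neisseria gonorrhoeae, Neisseria meningitidis

ODC −: excludes Pasteurella multocida, Eikenella corrodens — 8 left.
X+V req. −: excludes Haemophilus influenzae — 7 left.
Motility −: all 7 remaining candidates are consistent.
Esculin −: all 7 remaining candidates are consistent.
indole production −: excludes Cardiobacterium hominis — 6 left.
DNase −: excludes Moraxella catarrhalis — 5 left.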